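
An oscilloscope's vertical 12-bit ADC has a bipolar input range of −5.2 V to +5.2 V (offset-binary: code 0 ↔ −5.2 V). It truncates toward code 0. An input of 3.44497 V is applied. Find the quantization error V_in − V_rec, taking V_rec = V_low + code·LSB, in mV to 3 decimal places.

2.001 mV

LSB = 10.4/2^12 = 2.539 mV.
(3.44497 − (−5.2))/0.00253906 = 3404.7882; ⌊·⌋ gives code 3404.
Reconstructed: 3.4429687 V.
V_in − V_rec = 0.00200125 V = 2.001 mV.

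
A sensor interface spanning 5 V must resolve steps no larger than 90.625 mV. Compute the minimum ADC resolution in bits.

6 bits

Number of steps required ≥ 5 V / 90.625 mV = 55.17.
Need 2^N ≥ 55.17; 2^5 = 32, 2^6 = 64.
Minimum N = 6.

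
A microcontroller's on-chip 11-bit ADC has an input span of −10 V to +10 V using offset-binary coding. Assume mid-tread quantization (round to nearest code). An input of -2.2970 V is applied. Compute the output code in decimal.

code 789

LSB = 20 V / 2048 = 9.766 mV.
(-2.2970 − (−10)) / 0.00976562 = 788.787 LSBs.
round(788.787) = 789.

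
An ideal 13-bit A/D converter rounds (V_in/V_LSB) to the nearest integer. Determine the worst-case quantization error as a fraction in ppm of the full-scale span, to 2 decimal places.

61.04 ppm

Rounding → worst-case error = ½ LSB = V_FS/2^14, so 1e+06/16384 = 61.0352 ppm of full scale.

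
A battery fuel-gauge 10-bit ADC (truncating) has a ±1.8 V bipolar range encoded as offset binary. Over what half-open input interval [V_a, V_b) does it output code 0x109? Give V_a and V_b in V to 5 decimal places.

LSB = 3.6/2^10 = 3.516 mV.
Code 0x109 = 265 decimal.
V_a = V_low + 265·LSB = -0.868359 V; V_b = V_low + 266·LSB = -0.864844 V.

[-0.86836 V, -0.86484 V)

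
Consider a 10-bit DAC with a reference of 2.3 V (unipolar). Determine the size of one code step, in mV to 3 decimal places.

2.246 mV

Full-scale span = 2.3 V.
LSB = 2.3 / 2^10 = 2.3 / 1024 = 0.00224609 V = 2.246 mV.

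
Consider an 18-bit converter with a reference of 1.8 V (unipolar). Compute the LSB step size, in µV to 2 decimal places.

Full-scale span = 1.8 V.
LSB = 1.8 / 2^18 = 1.8 / 262144 = 6.86646e-06 V = 6.87 µV.

6.87 µV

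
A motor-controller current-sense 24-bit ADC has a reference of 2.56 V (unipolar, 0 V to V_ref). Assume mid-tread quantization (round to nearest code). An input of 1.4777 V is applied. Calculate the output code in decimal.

code 9684255

Full-scale span = 2.56 V; LSB = 2.56/2^24 = 0.15 µV.
(1.4777 − 0) / 1.52588e-07 = 9684254.720 LSBs.
So the output code is 9684255.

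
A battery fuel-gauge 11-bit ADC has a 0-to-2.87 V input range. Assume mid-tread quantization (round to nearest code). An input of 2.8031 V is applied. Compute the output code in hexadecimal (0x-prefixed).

code 0x7D0 (decimal 2000)

Full-scale span = 2.87 V; LSB = 2.87/2^11 = 1.401 mV.
(2.8031 − 0) / 0.00140137 = 2000.261 LSBs.
round(2000.261) = 2000.
In hexadecimal (0x-prefixed): 0x7D0.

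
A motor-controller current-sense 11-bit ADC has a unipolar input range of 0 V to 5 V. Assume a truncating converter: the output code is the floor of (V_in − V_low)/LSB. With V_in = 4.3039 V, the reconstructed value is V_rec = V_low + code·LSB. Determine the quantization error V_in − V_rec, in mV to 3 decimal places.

2.142 mV

One LSB is 5 V / 2048 = 2.441 mV.
(V_in − V_low)/LSB = (4.3039 − 0)/0.00244141 = 1762.8774 → code 1762 (floor).
Code 1762 maps back to 0 + 1762×0.00244141 V = 4.3017578 V.
Difference: 0.00214219 V → 2.142 mV.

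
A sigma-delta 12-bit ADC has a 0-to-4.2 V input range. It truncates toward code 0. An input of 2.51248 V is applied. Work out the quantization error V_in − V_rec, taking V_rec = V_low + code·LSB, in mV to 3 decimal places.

0.273 mV

One LSB is 4.2 V / 4096 = 1.025 mV.
(V_in − V_low)/LSB = (2.51248 − 0)/0.00102539 = 2450.2662 → code 2450 (floor).
Code 2450 maps back to 0 + 2450×0.00102539 V = 2.512207 V.
V_in − V_rec = 0.000272969 V = 0.273 mV.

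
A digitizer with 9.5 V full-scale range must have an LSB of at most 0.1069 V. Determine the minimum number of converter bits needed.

Number of steps required ≥ 9.5 V / 0.1069 V = 88.87.
Need 2^N ≥ 88.87; 2^6 = 64, 2^7 = 128.
Minimum N = 7.

7 bits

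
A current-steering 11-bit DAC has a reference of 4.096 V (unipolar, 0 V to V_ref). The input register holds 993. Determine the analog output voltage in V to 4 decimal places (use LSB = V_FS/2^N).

LSB = 4.096 V / 2^11 = 2.000 mV.
V_out = 0 + 993 × 0.002 V = 1.986 V.

1.9860 V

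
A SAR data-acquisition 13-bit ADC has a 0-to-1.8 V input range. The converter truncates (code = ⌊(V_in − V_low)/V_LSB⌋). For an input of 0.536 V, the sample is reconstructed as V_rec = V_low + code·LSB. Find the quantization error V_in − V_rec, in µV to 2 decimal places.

One LSB is 1.8 V / 8192 = 219.73 µV.
(0.536 − 0)/0.000219727 = 2439.3956; ⌊·⌋ gives code 2439.
Code 2439 maps back to 0 + 2439×0.000219727 V = 0.53591309 V.
V_in − V_rec = 8.69141e-05 V = 86.91 µV.

86.91 µV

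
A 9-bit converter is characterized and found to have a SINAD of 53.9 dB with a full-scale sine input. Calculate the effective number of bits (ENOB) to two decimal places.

8.66 bits

ENOB = (SINAD − 1.76) / 6.02 = (53.9 − 1.76)/6.02 = 8.661.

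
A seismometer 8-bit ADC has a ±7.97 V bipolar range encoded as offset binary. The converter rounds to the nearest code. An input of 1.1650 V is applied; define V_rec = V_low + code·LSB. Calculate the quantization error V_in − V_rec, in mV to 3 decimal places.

-18.047 mV

LSB = 15.94/2^8 = 62.266 mV.
Scaled input = 146.7102 LSBs, so code = 147.
Code 147 maps back to (−7.97) + 147×0.0622656 V = 1.1830469 V.
Difference: -0.0180469 V → -18.047 mV.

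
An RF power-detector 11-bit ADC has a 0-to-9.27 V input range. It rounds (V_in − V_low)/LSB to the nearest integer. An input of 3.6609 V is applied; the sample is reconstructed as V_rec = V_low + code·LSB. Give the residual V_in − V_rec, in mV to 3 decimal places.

-0.931 mV

One LSB is 9.27 V / 2048 = 4.526 mV.
(V_in − V_low)/LSB = (3.6609 − 0)/0.00452637 = 808.7943 → code 809 (round).
V_rec = 0 + 809·0.00452637 = 3.6618311 V.
Difference: -0.000931055 V → -0.931 mV.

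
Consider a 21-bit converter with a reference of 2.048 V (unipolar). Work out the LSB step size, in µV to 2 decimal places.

Full-scale span = 2.048 V.
LSB = 2.048 / 2^21 = 2.048 / 2097152 = 9.76563e-07 V = 0.98 µV.

0.98 µV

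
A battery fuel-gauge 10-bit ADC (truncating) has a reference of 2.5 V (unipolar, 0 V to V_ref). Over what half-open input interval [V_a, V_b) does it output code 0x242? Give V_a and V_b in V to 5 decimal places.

LSB = 2.5/2^10 = 2.441 mV.
Code 0x242 = 578 decimal.
V_a = V_low + 578·LSB = 1.41113 V; V_b = V_low + 579·LSB = 1.41357 V.

[1.41113 V, 1.41357 V)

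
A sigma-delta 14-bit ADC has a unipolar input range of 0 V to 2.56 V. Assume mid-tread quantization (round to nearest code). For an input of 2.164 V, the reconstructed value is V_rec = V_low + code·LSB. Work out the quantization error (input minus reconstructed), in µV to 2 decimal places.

LSB = 2.56/2^14 = 156.25 µV.
Scaled input = 13849.6000 LSBs, so code = 13850.
V_rec = 0 + 13850·0.00015625 = 2.1640625 V.
V_in − V_rec = -6.25e-05 V = -62.50 µV.

-62.50 µV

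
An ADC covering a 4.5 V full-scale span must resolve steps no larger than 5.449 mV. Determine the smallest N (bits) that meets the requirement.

10 bits

Number of steps required ≥ 4.5 V / 5.449 mV = 825.84.
Need 2^N ≥ 825.84; 2^9 = 512, 2^10 = 1024.
Minimum N = 10.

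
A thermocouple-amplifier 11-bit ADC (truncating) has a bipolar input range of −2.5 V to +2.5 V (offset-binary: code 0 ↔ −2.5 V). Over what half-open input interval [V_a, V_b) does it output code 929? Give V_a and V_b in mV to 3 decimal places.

[-231.934 mV, -229.492 mV)

LSB = 5/2^11 = 2.441 mV.
V_a = V_low + 929·LSB = -0.231934 V; V_b = V_low + 930·LSB = -0.229492 V.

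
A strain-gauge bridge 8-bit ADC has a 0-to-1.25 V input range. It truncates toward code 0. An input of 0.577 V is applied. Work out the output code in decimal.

Full-scale span = 1.25 V; LSB = 1.25/2^8 = 4.883 mV.
(0.577 − 0) / 0.00488281 = 118.170 LSBs.
Floor → code 118.

code 118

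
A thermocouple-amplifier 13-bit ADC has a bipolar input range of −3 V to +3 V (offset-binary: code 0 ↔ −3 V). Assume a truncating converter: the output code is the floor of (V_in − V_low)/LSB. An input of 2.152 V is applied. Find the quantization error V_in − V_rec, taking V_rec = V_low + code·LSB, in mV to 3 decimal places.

Step size: 6 V ÷ 2^13 = 0.732 mV.
(V_in − V_low)/LSB = (2.152 − (−3))/0.000732422 = 7034.1973 → code 7034 (floor).
Reconstructed: 2.1518555 V.
V_in − V_rec = 0.000144531 V = 0.145 mV.

0.145 mV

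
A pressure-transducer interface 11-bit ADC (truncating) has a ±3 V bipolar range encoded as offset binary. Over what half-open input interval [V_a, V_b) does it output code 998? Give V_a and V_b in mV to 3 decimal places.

LSB = 6/2^11 = 2.930 mV.
V_a = V_low + 998·LSB = -0.0761719 V; V_b = V_low + 999·LSB = -0.0732422 V.

[-76.172 mV, -73.242 mV)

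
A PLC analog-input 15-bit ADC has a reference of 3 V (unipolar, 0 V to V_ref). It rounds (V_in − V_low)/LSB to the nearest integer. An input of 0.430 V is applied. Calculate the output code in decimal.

code 4697

Full-scale span = 3 V; LSB = 3/2^15 = 91.55 µV.
(0.430 − 0) / 9.15527e-05 = 4696.747 LSBs.
So the output code is 4697.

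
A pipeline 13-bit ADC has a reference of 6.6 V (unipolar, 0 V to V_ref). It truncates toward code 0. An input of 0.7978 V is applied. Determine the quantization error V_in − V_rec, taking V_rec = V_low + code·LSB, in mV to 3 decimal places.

0.193 mV

LSB = 6.6/2^13 = 0.806 mV.
Scaled input = 990.2390 LSBs, so code = 990.
Reconstructed: 0.79760742 V.
V_in − V_rec = 0.000192578 V = 0.193 mV.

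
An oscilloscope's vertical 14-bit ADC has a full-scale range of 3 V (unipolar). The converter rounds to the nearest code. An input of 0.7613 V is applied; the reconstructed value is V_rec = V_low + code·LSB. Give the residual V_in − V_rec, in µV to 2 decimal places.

LSB = 3/2^14 = 183.11 µV.
(V_in − V_low)/LSB = (0.7613 − 0)/0.000183105 = 4157.7131 → code 4158 (round).
Code 4158 maps back to 0 + 4158×0.000183105 V = 0.76135254 V.
Difference: -5.25391e-05 V → -52.54 µV.

-52.54 µV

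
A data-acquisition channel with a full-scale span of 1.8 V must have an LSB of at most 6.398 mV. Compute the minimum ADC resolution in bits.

9 bits

Number of steps required ≥ 1.8 V / 6.398 mV = 281.34.
Need 2^N ≥ 281.34; 2^8 = 256, 2^9 = 512.
Minimum N = 9.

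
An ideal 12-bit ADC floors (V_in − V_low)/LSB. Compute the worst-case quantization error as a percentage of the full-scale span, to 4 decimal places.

Truncating → worst-case error = 1 LSB = V_FS/2^12, so 100/4096 = 0.0244141 % of full scale.

0.0244 %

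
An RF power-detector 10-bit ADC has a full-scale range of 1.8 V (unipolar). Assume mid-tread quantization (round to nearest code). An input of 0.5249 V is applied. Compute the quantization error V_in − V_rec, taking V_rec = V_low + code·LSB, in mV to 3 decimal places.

One LSB is 1.8 V / 1024 = 1.758 mV.
(0.5249 − 0)/0.00175781 = 298.6098; round gives code 299.
Code 299 maps back to 0 + 299×0.00175781 V = 0.52558594 V.
Difference: -0.000685938 V → -0.686 mV.

-0.686 mV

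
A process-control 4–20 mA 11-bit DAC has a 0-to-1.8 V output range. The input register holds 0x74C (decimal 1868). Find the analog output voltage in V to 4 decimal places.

1.6418 V

LSB = 1.8 V / 2^11 = 0.879 mV.
Code 0x74C = 1868 decimal.
V_out = 0 + 1868 × 0.000878906 V = 1.6418 V.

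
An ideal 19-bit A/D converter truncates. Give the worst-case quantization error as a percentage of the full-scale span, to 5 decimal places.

Truncating → worst-case error = 1 LSB = V_FS/2^19, so 100/524288 = 0.000190735 % of full scale.

0.00019 %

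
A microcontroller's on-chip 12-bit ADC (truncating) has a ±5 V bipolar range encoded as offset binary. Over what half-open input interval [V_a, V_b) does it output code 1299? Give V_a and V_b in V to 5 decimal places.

[-1.82861 V, -1.82617 V)

LSB = 10/2^12 = 2.441 mV.
V_a = V_low + 1299·LSB = -1.82861 V; V_b = V_low + 1300·LSB = -1.82617 V.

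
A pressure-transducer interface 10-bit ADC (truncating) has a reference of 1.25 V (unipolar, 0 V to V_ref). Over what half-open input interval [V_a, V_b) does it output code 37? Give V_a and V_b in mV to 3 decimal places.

LSB = 1.25/2^10 = 1.221 mV.
V_a = V_low + 37·LSB = 0.045166 V; V_b = V_low + 38·LSB = 0.0463867 V.

[45.166 mV, 46.387 mV)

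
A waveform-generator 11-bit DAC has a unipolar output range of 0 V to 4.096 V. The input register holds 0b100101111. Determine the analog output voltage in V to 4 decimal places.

LSB = 4.096 V / 2^11 = 2.000 mV.
Code 0b100101111 = 303 decimal.
V_out = 0 + 303 × 0.002 V = 0.606 V.

0.6060 V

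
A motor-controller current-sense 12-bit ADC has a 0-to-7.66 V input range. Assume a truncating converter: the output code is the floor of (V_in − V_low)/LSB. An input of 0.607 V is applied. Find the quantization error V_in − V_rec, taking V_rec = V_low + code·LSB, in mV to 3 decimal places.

One LSB is 7.66 V / 4096 = 1.870 mV.
(V_in − V_low)/LSB = (0.607 − 0)/0.00187012 = 324.5786 → code 324 (floor).
V_rec = 0 + 324·0.00187012 = 0.60591797 V.
Difference: 0.00108203 V → 1.082 mV.

1.082 mV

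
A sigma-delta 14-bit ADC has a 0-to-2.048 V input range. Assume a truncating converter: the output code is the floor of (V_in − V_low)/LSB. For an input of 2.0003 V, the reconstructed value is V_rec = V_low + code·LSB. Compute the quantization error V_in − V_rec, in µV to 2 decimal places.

LSB = 2.048/2^14 = 125.00 µV.
(2.0003 − 0)/0.000125 = 16002.4000; ⌊·⌋ gives code 16002.
V_rec = 0 + 16002·0.000125 = 2.00025 V.
V_in − V_rec = 5e-05 V = 50.00 µV.

50.00 µV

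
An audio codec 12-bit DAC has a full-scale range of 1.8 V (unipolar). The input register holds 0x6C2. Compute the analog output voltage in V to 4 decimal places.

LSB = 1.8 V / 2^12 = 439.45 µV.
Code 0x6C2 = 1730 decimal.
V_out = 0 + 1730 × 0.000439453 V = 0.760254 V.

0.7603 V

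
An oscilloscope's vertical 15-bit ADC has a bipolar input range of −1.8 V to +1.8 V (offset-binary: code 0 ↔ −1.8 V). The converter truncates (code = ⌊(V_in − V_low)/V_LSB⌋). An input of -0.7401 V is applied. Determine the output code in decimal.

code 9647

Full-scale span = 3.6 V; LSB = 3.6/2^15 = 109.86 µV.
(-0.7401 − (−1.8)) / 0.000109863 = 9647.445 LSBs.
Floor → code 9647.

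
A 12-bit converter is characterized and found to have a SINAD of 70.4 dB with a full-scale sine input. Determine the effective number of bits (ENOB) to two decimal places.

ENOB = (SINAD − 1.76) / 6.02 = (70.4 − 1.76)/6.02 = 11.402.

11.40 bits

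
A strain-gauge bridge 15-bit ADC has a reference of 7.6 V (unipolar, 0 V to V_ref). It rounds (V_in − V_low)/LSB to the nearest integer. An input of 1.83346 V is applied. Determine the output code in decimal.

LSB = 7.6 V / 32768 = 231.93 µV.
Input sits at 7905.108 steps above V_low.
round(7905.108) = 7905.

code 7905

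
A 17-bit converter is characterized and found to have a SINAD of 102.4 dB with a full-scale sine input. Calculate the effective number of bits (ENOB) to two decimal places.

ENOB = (SINAD − 1.76) / 6.02 = (102.4 − 1.76)/6.02 = 16.718.

16.72 bits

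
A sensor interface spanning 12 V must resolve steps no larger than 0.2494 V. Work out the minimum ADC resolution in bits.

6 bits

Number of steps required ≥ 12 V / 0.2494 V = 48.12.
Need 2^N ≥ 48.12; 2^5 = 32, 2^6 = 64.
Minimum N = 6.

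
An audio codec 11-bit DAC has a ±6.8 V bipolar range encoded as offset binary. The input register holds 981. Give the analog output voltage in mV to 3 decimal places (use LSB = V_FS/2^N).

-285.547 mV

LSB = 13.6 V / 2^11 = 6.641 mV.
V_out = (−6.8) + 981 × 0.00664062 V = -0.285547 V.
= -285.547 mV.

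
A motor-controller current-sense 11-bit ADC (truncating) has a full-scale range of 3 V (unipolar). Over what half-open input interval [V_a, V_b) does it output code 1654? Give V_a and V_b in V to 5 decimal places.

LSB = 3/2^11 = 1.465 mV.
V_a = V_low + 1654·LSB = 2.42285 V; V_b = V_low + 1655·LSB = 2.42432 V.

[2.42285 V, 2.42432 V)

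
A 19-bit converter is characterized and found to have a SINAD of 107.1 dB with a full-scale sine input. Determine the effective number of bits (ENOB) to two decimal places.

17.50 bits

ENOB = (SINAD − 1.76) / 6.02 = (107.1 − 1.76)/6.02 = 17.498.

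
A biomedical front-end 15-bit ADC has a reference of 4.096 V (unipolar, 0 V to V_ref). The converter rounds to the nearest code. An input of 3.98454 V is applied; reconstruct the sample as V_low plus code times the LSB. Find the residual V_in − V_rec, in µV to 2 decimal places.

One LSB is 4.096 V / 32768 = 125.00 µV.
(V_in − V_low)/LSB = (3.98454 − 0)/0.000125 = 31876.3200 → code 31876 (round).
Code 31876 maps back to 0 + 31876×0.000125 V = 3.9845 V.
Error = 3.98454 − 3.9845 = 4e-05 V = 40.00 µV.

40.00 µV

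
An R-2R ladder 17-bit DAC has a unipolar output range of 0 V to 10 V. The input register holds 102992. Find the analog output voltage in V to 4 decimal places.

7.8577 V

LSB = 10 V / 2^17 = 76.29 µV.
V_out = 0 + 102992 × 7.62939e-05 V = 7.85767 V.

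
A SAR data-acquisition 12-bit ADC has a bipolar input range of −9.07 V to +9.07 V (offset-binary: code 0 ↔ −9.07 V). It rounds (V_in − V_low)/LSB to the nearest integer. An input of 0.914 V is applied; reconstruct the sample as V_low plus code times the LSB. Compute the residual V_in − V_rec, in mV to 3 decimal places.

Step size: 18.14 V ÷ 2^12 = 4.429 mV.
(0.914 − (−9.07))/0.00442871 = 2254.3806; round gives code 2254.
Code 2254 maps back to (−9.07) + 2254×0.00442871 V = 0.91231445 V.
V_in − V_rec = 0.00168555 V = 1.686 mV.

1.686 mV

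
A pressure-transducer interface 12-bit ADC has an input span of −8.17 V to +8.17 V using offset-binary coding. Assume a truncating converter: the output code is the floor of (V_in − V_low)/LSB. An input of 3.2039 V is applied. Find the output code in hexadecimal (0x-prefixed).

With 4096 levels over 16.34 V, one step is 3.989 mV.
(3.2039 − (−8.17)) / 0.00398926 = 2851.132 LSBs.
Floor → code 2851.
In hexadecimal (0x-prefixed): 0xB23.

code 0xB23 (decimal 2851)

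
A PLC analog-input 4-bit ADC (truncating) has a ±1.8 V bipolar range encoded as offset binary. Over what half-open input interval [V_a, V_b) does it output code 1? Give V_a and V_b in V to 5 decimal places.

LSB = 3.6/2^4 = 225.000 mV.
V_a = V_low + 1·LSB = -1.575 V; V_b = V_low + 2·LSB = -1.35 V.

[-1.57500 V, -1.35000 V)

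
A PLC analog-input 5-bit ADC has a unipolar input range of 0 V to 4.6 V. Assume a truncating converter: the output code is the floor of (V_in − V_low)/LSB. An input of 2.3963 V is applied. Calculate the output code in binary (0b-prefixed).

LSB = 4.6 V / 32 = 143.750 mV.
(2.3963 − 0) / 0.14375 = 16.670 LSBs.
Floor → code 16.
In binary (0b-prefixed): 0b10000.

code 0b10000 (decimal 16)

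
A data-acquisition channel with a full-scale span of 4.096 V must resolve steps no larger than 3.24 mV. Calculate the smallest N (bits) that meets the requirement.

11 bits

Number of steps required ≥ 4.096 V / 3.24 mV = 1264.20.
Need 2^N ≥ 1264.20; 2^10 = 1024, 2^11 = 2048.
Minimum N = 11.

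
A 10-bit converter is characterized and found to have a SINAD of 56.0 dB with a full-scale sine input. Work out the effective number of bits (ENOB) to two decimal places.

9.01 bits

ENOB = (SINAD − 1.76) / 6.02 = (56.0 − 1.76)/6.02 = 9.010.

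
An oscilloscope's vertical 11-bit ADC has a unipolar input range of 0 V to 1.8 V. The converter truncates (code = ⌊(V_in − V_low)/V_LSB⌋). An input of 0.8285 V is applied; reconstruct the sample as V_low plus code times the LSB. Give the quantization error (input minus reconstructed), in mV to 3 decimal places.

0.570 mV

One LSB is 1.8 V / 2048 = 0.879 mV.
Scaled input = 942.6489 LSBs, so code = 942.
Reconstructed: 0.82792969 V.
Error = 0.8285 − 0.82792969 = 0.000570312 V = 0.570 mV.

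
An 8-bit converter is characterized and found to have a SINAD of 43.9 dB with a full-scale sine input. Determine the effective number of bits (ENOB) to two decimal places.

7.00 bits

ENOB = (SINAD − 1.76) / 6.02 = (43.9 − 1.76)/6.02 = 7.000.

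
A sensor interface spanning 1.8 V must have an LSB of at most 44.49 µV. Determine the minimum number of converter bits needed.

Number of steps required ≥ 1.8 V / 44.49 µV = 40458.53.
Need 2^N ≥ 40458.53; 2^15 = 32768, 2^16 = 65536.
Minimum N = 16.

16 bits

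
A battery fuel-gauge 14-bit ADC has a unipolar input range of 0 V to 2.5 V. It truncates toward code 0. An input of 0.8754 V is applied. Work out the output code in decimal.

code 5737

Full-scale span = 2.5 V; LSB = 2.5/2^14 = 152.59 µV.
Input sits at 5737.021 steps above V_low.
Floor → code 5737.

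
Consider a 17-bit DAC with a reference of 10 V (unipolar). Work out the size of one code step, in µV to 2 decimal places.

76.29 µV

Full-scale span = 10 V.
LSB = 10 / 2^17 = 10 / 131072 = 7.62939e-05 V = 76.29 µV.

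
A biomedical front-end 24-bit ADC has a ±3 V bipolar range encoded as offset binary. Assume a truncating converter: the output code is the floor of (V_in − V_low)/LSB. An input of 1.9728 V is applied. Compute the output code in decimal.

code 13904956

With 16777216 levels over 6 V, one step is 0.36 µV.
(V_in − V_low)/LSB = (1.9728 − (−3)) / 3.57628e-07 = 13904956.621.
Floor → code 13904956.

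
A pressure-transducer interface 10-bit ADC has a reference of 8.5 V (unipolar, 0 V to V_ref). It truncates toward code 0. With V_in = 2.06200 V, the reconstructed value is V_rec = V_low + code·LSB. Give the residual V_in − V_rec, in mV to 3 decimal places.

3.406 mV

Step size: 8.5 V ÷ 2^10 = 8.301 mV.
(2.06200 − 0)/0.00830078 = 248.4104; ⌊·⌋ gives code 248.
V_rec = 0 + 248·0.00830078 = 2.0585938 V.
Error = 2.06200 − 2.0585938 = 0.00340625 V = 3.406 mV.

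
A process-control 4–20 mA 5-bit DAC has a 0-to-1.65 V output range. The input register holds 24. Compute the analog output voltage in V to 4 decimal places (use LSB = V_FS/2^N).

LSB = 1.65 V / 2^5 = 51.562 mV.
V_out = 0 + 24 × 0.0515625 V = 1.2375 V.

1.2375 V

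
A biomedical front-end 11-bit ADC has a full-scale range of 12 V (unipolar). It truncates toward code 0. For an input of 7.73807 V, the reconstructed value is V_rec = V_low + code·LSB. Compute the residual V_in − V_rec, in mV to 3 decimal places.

3.695 mV

Step size: 12 V ÷ 2^11 = 5.859 mV.
(7.73807 − 0)/0.00585938 = 1320.6306; ⌊·⌋ gives code 1320.
Code 1320 maps back to 0 + 1320×0.00585938 V = 7.734375 V.
V_in − V_rec = 0.003695 V = 3.695 mV.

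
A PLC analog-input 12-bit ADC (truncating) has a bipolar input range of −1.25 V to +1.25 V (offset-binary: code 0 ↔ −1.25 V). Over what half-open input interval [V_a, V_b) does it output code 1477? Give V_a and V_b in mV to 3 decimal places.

LSB = 2.5/2^12 = 0.610 mV.
V_a = V_low + 1477·LSB = -0.348511 V; V_b = V_low + 1478·LSB = -0.3479 V.

[-348.511 mV, -347.900 mV)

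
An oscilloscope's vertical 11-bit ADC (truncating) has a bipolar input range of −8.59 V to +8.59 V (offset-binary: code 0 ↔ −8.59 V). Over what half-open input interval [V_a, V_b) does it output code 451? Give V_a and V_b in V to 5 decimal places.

[-4.80671 V, -4.79832 V)

LSB = 17.18/2^11 = 8.389 mV.
V_a = V_low + 451·LSB = -4.80671 V; V_b = V_low + 452·LSB = -4.79832 V.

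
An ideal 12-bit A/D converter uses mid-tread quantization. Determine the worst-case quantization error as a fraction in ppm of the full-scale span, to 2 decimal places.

122.07 ppm

Rounding → worst-case error = ½ LSB = V_FS/2^13, so 1e+06/8192 = 122.07 ppm of full scale.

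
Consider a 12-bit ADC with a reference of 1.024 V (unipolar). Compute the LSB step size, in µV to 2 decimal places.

250.00 µV

Full-scale span = 1.024 V.
LSB = 1.024 / 2^12 = 1.024 / 4096 = 0.00025 V = 250.00 µV.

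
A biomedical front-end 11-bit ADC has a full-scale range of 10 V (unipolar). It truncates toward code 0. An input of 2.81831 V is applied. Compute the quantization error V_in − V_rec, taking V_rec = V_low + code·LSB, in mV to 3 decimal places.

0.927 mV

LSB = 10/2^11 = 4.883 mV.
(V_in − V_low)/LSB = (2.81831 − 0)/0.00488281 = 577.1899 → code 577 (floor).
Code 577 maps back to 0 + 577×0.00488281 V = 2.8173828 V.
Error = 2.81831 − 2.8173828 = 0.000927187 V = 0.927 mV.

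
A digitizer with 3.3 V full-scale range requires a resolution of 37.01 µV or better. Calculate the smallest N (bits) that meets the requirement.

Number of steps required ≥ 3.3 V / 37.01 µV = 89165.09.
Need 2^N ≥ 89165.09; 2^16 = 65536, 2^17 = 131072.
Minimum N = 17.

17 bits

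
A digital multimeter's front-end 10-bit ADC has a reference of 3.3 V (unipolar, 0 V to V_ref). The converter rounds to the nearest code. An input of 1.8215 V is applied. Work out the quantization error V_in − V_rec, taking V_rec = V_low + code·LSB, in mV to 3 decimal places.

One LSB is 3.3 V / 1024 = 3.223 mV.
Scaled input = 565.2170 LSBs, so code = 565.
Code 565 maps back to 0 + 565×0.00322266 V = 1.8208008 V.
V_in − V_rec = 0.000699219 V = 0.699 mV.

0.699 mV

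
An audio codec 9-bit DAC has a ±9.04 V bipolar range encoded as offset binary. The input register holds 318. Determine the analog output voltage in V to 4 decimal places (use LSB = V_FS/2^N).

2.1894 V

LSB = 18.08 V / 2^9 = 35.312 mV.
V_out = (−9.04) + 318 × 0.0353125 V = 2.18938 V.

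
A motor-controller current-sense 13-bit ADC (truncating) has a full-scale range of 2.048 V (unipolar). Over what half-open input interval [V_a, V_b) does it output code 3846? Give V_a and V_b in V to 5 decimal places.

[0.96150 V, 0.96175 V)

LSB = 2.048/2^13 = 250.00 µV.
V_a = V_low + 3846·LSB = 0.9615 V; V_b = V_low + 3847·LSB = 0.96175 V.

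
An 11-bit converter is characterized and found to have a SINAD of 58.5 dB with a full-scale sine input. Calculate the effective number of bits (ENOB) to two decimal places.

ENOB = (SINAD − 1.76) / 6.02 = (58.5 − 1.76)/6.02 = 9.425.

9.43 bits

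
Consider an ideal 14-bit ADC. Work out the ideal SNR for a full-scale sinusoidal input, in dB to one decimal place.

86.0 dB

SNR ≈ 6.02·N + 1.76 dB = 6.02·14 + 1.76 = 86.04 dB.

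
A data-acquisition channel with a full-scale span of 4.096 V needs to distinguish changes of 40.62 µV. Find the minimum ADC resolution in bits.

17 bits

Number of steps required ≥ 4.096 V / 40.62 µV = 100837.03.
Need 2^N ≥ 100837.03; 2^16 = 65536, 2^17 = 131072.
Minimum N = 17.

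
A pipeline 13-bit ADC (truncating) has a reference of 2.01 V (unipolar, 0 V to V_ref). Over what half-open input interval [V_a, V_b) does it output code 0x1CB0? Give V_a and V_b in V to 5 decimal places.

LSB = 2.01/2^13 = 245.36 µV.
Code 0x1CB0 = 7344 decimal.
V_a = V_low + 7344·LSB = 1.80193 V; V_b = V_low + 7345·LSB = 1.80218 V.

[1.80193 V, 1.80218 V)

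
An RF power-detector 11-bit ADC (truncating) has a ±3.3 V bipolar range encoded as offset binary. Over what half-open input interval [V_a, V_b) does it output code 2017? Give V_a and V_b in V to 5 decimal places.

[3.20010 V, 3.20332 V)

LSB = 6.6/2^11 = 3.223 mV.
V_a = V_low + 2017·LSB = 3.2001 V; V_b = V_low + 2018·LSB = 3.20332 V.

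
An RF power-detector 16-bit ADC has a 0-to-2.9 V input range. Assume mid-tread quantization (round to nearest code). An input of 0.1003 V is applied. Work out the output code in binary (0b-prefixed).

With 65536 levels over 2.9 V, one step is 44.25 µV.
(V_in − V_low)/LSB = (0.1003 − 0) / 4.42505e-05 = 2266.642.
round(2266.642) = 2267.
In binary (0b-prefixed): 0b100011011011.

code 0b100011011011 (decimal 2267)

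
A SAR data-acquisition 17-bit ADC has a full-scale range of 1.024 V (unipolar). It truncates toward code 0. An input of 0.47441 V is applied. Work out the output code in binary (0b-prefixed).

code 0b1110110100110100 (decimal 60724)

With 131072 levels over 1.024 V, one step is 7.81 µV.
Input sits at 60724.480 steps above V_low.
Floor → code 60724.
In binary (0b-prefixed): 0b1110110100110100.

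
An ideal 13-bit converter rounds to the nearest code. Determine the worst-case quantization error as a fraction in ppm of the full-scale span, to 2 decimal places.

61.04 ppm

Rounding → worst-case error = ½ LSB = V_FS/2^14, so 1e+06/16384 = 61.0352 ppm of full scale.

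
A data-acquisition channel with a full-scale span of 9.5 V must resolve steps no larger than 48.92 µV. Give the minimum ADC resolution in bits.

18 bits

Number of steps required ≥ 9.5 V / 48.92 µV = 194194.60.
Need 2^N ≥ 194194.60; 2^17 = 131072, 2^18 = 262144.
Minimum N = 18.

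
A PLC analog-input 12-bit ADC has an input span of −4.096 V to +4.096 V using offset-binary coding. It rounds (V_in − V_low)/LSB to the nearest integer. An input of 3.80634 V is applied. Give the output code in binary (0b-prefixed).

code 0b111101101111 (decimal 3951)

LSB = 8.192 V / 4096 = 2.000 mV.
(3.80634 − (−4.096)) / 0.002 = 3951.170 LSBs.
Round → code 3951.
In binary (0b-prefixed): 0b111101101111.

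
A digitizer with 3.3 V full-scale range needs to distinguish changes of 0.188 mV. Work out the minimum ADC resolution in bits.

15 bits

Number of steps required ≥ 3.3 V / 0.188 mV = 17553.19.
Need 2^N ≥ 17553.19; 2^14 = 16384, 2^15 = 32768.
Minimum N = 15.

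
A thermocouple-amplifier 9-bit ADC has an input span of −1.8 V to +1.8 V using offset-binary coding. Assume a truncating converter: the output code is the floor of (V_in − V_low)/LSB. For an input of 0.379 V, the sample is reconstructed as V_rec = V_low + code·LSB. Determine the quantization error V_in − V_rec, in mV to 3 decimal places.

Step size: 3.6 V ÷ 2^9 = 7.031 mV.
(V_in − V_low)/LSB = (0.379 − (−1.8))/0.00703125 = 309.9022 → code 309 (floor).
V_rec = (−1.8) + 309·0.00703125 = 0.37265625 V.
V_in − V_rec = 0.00634375 V = 6.344 mV.

6.344 mV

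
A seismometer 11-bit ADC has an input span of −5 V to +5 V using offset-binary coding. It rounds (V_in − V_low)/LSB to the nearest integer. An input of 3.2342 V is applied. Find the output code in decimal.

With 2048 levels over 10 V, one step is 4.883 mV.
(V_in − V_low)/LSB = (3.2342 − (−5)) / 0.00488281 = 1686.364.
Round → code 1686.

code 1686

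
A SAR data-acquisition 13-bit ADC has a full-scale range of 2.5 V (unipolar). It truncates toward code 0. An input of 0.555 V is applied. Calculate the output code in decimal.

code 1818

With 8192 levels over 2.5 V, one step is 305.18 µV.
(0.555 − 0) / 0.000305176 = 1818.624 LSBs.
So the output code is 1818.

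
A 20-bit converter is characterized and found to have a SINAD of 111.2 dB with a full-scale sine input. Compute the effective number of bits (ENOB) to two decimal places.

ENOB = (SINAD − 1.76) / 6.02 = (111.2 − 1.76)/6.02 = 18.179.

18.18 bits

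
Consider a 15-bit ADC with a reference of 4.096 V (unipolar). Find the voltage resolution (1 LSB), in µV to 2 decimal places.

125.00 µV

Full-scale span = 4.096 V.
LSB = 4.096 / 2^15 = 4.096 / 32768 = 0.000125 V = 125.00 µV.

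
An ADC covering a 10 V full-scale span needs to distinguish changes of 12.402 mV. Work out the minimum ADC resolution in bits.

Number of steps required ≥ 10 V / 12.402 mV = 806.32.
Need 2^N ≥ 806.32; 2^9 = 512, 2^10 = 1024.
Minimum N = 10.

10 bits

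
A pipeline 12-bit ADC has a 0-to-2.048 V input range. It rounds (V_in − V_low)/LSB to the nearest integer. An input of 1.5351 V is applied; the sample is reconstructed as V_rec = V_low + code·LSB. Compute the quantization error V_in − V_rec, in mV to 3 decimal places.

0.100 mV

Step size: 2.048 V ÷ 2^12 = 0.500 mV.
Scaled input = 3070.2000 LSBs, so code = 3070.
Code 3070 maps back to 0 + 3070×0.0005 V = 1.535 V.
Difference: 0.0001 V → 0.100 mV.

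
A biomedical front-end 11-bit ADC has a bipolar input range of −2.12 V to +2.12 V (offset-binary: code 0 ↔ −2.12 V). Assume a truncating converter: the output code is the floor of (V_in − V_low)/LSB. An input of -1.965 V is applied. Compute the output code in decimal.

code 74

With 2048 levels over 4.24 V, one step is 2.070 mV.
(-1.965 − (−2.12)) / 0.00207031 = 74.868 LSBs.
⌊·⌋(74.868) = 74.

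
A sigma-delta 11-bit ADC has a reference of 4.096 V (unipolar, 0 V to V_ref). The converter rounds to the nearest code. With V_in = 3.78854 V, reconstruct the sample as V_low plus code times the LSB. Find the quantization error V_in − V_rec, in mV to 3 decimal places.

One LSB is 4.096 V / 2048 = 2.000 mV.
(3.78854 − 0)/0.002 = 1894.2700; round gives code 1894.
Code 1894 maps back to 0 + 1894×0.002 V = 3.788 V.
Difference: 0.00054 V → 0.540 mV.

0.540 mV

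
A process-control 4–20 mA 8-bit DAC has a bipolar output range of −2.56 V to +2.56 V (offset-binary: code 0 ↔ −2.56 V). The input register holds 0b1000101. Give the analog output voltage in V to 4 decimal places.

-1.1800 V

LSB = 5.12 V / 2^8 = 20.000 mV.
Code 0b1000101 = 69 decimal.
V_out = (−2.56) + 69 × 0.02 V = -1.18 V.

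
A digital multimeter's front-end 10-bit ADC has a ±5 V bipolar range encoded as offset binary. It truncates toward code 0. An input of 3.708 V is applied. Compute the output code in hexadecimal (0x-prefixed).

With 1024 levels over 10 V, one step is 9.766 mV.
(3.708 − (−5)) / 0.00976562 = 891.699 LSBs.
So the output code is 891.
In hexadecimal (0x-prefixed): 0x37B.

code 0x37B (decimal 891)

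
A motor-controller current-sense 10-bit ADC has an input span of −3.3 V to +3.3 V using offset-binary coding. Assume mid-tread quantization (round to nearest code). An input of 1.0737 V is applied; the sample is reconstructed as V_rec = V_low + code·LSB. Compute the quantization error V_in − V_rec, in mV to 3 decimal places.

One LSB is 6.6 V / 1024 = 6.445 mV.
(1.0737 − (−3.3))/0.00644531 = 678.5862; round gives code 679.
Code 679 maps back to (−3.3) + 679×0.00644531 V = 1.0763672 V.
Error = 1.0737 − 1.0763672 = -0.00266719 V = -2.667 mV.

-2.667 mV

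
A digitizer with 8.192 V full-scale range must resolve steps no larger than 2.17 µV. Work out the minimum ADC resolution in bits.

Number of steps required ≥ 8.192 V / 2.17 µV = 3775115.21.
Need 2^N ≥ 3775115.21; 2^21 = 2097152, 2^22 = 4194304.
Minimum N = 22.

22 bits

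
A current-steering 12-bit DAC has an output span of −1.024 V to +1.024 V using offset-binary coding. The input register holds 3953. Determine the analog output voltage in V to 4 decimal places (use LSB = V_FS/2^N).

LSB = 2.048 V / 2^12 = 0.500 mV.
V_out = (−1.024) + 3953 × 0.0005 V = 0.9525 V.

0.9525 V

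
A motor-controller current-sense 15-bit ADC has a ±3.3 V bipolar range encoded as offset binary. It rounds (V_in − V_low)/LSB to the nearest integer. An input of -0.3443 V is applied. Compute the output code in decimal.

With 32768 levels over 6.6 V, one step is 201.42 µV.
Input sits at 14674.603 steps above V_low.
round(14674.603) = 14675.

code 14675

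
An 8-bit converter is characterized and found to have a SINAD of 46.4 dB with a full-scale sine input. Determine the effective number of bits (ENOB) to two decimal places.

7.42 bits

ENOB = (SINAD − 1.76) / 6.02 = (46.4 − 1.76)/6.02 = 7.415.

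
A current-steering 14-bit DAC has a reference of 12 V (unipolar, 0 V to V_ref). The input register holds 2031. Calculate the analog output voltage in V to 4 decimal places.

LSB = 12 V / 2^14 = 0.732 mV.
V_out = 0 + 2031 × 0.000732422 V = 1.48755 V.

1.4875 V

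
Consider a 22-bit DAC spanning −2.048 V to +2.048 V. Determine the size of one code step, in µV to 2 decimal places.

Full-scale span = 4.096 V.
LSB = 4.096 / 2^22 = 4.096 / 4194304 = 9.76563e-07 V = 0.98 µV.

0.98 µV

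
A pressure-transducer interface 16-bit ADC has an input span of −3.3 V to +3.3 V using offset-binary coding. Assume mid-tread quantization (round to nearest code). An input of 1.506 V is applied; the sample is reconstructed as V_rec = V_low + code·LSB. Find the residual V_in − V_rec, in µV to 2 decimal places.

One LSB is 6.6 V / 65536 = 100.71 µV.
Scaled input = 47722.1236 LSBs, so code = 47722.
Reconstructed: 1.5059875 V.
V_in − V_rec = 1.24512e-05 V = 12.45 µV.

12.45 µV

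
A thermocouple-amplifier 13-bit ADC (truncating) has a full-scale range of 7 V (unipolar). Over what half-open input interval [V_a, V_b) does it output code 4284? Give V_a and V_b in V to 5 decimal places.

LSB = 7/2^13 = 0.854 mV.
V_a = V_low + 4284·LSB = 3.66064 V; V_b = V_low + 4285·LSB = 3.6615 V.

[3.66064 V, 3.66150 V)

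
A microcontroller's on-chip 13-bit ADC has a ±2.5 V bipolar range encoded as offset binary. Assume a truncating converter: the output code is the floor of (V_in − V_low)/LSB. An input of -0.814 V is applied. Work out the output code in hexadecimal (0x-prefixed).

Full-scale span = 5 V; LSB = 5/2^13 = 0.610 mV.
Input sits at 2762.342 steps above V_low.
Floor → code 2762.
In hexadecimal (0x-prefixed): 0xACA.

code 0xACA (decimal 2762)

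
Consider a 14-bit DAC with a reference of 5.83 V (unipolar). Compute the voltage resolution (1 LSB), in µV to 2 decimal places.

355.83 µV

Full-scale span = 5.83 V.
LSB = 5.83 / 2^14 = 5.83 / 16384 = 0.000355835 V = 355.83 µV.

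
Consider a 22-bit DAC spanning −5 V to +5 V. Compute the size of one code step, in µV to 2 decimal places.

2.38 µV

Full-scale span = 10 V.
LSB = 10 / 2^22 = 10 / 4194304 = 2.38419e-06 V = 2.38 µV.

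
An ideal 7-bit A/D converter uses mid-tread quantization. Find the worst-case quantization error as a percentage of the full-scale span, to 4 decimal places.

Rounding → worst-case error = ½ LSB = V_FS/2^8, so 100/256 = 0.390625 % of full scale.

0.3906 %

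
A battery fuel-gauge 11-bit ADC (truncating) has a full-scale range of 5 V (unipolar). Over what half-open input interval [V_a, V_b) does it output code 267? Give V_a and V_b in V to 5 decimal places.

[0.65186 V, 0.65430 V)

LSB = 5/2^11 = 2.441 mV.
V_a = V_low + 267·LSB = 0.651855 V; V_b = V_low + 268·LSB = 0.654297 V.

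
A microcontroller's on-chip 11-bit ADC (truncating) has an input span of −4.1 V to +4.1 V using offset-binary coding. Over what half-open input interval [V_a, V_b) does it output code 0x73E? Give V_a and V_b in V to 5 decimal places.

LSB = 8.2/2^11 = 4.004 mV.
Code 0x73E = 1854 decimal.
V_a = V_low + 1854·LSB = 3.32324 V; V_b = V_low + 1855·LSB = 3.32725 V.

[3.32324 V, 3.32725 V)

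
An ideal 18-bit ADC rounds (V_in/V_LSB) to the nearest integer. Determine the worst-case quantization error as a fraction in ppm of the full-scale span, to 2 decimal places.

1.91 ppm

Rounding → worst-case error = ½ LSB = V_FS/2^19, so 1e+06/524288 = 1.90735 ppm of full scale.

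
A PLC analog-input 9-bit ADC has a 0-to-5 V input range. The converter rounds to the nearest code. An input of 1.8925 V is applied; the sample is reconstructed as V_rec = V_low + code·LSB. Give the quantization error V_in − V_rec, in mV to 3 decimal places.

-2.031 mV

Step size: 5 V ÷ 2^9 = 9.766 mV.
Scaled input = 193.7920 LSBs, so code = 194.
Code 194 maps back to 0 + 194×0.00976562 V = 1.8945312 V.
Error = 1.8925 − 1.8945312 = -0.00203125 V = -2.031 mV.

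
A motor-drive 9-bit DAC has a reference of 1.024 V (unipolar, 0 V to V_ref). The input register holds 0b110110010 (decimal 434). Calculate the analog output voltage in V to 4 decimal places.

LSB = 1.024 V / 2^9 = 2.000 mV.
Code 0b110110010 = 434 decimal.
V_out = 0 + 434 × 0.002 V = 0.868 V.

0.8680 V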